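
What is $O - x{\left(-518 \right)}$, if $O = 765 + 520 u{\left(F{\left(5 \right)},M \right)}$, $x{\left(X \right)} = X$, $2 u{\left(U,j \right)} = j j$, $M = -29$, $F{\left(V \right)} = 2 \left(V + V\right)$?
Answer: $219943$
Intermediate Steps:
$F{\left(V \right)} = 4 V$ ($F{\left(V \right)} = 2 \cdot 2 V = 4 V$)
$u{\left(U,j \right)} = \frac{j^{2}}{2}$ ($u{\left(U,j \right)} = \frac{j j}{2} = \frac{j^{2}}{2}$)
$O = 219425$ ($O = 765 + 520 \frac{\left(-29\right)^{2}}{2} = 765 + 520 \cdot \frac{1}{2} \cdot 841 = 765 + 520 \cdot \frac{841}{2} = 765 + 218660 = 219425$)
$O - x{\left(-518 \right)} = 219425 - -518 = 219425 + 518 = 219943$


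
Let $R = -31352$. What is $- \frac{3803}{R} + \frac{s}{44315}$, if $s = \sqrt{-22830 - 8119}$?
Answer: $\frac{3803}{31352} + \frac{i \sqrt{30949}}{44315} \approx 0.1213 + 0.0039698 i$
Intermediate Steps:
$s = i \sqrt{30949}$ ($s = \sqrt{-30949} = i \sqrt{30949} \approx 175.92 i$)
$- \frac{3803}{R} + \frac{s}{44315} = - \frac{3803}{-31352} + \frac{i \sqrt{30949}}{44315} = \left(-3803\right) \left(- \frac{1}{31352}\right) + i \sqrt{30949} \cdot \frac{1}{44315} = \frac{3803}{31352} + \frac{i \sqrt{30949}}{44315}$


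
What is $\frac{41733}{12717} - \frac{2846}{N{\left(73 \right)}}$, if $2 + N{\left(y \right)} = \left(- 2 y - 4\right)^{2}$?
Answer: $\frac{50150914}{15894837} \approx 3.1552$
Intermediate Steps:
$N{\left(y \right)} = -2 + \left(-4 - 2 y\right)^{2}$ ($N{\left(y \right)} = -2 + \left(- 2 y - 4\right)^{2} = -2 + \left(-4 - 2 y\right)^{2}$)
$\frac{41733}{12717} - \frac{2846}{N{\left(73 \right)}} = \frac{41733}{12717} - \frac{2846}{-2 + 4 \left(2 + 73\right)^{2}} = 41733 \cdot \frac{1}{12717} - \frac{2846}{-2 + 4 \cdot 75^{2}} = \frac{4637}{1413} - \frac{2846}{-2 + 4 \cdot 5625} = \frac{4637}{1413} - \frac{2846}{-2 + 22500} = \frac{4637}{1413} - \frac{2846}{22498} = \frac{4637}{1413} - \frac{1423}{11249} = \frac{50150914}{15894837}$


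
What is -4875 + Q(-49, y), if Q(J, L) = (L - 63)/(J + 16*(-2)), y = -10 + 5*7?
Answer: -394837/81 ≈ -4874.5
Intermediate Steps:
y = 25 (y = -10 + 35 = 25)
Q(J, L) = (-63 + L)/(-32 + J) (Q(J, L) = (-63 + L)/(J - 32) = (-63 + L)/(-32 + J))
-4875 + Q(-49, y) = -4875 + (-63 + 25)/(-32 - 49) = -4875 - 38/(-81) = -4875 - 1/81*(-38) = -4875 + 38/81 = -394837/81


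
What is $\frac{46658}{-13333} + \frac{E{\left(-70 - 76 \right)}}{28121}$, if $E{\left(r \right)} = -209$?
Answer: $- \frac{1314856215}{374937293} \approx -3.5069$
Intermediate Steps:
$\frac{46658}{-13333} + \frac{E{\left(-70 - 76 \right)}}{28121} = \frac{46658}{-13333} - \frac{209}{28121} = 46658 \left(- \frac{1}{13333}\right) - \frac{209}{28121} = - \frac{46658}{13333} - \frac{209}{28121} = - \frac{1314856215}{374937293}$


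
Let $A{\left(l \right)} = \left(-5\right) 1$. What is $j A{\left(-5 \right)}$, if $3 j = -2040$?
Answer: $3400$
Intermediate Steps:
$A{\left(l \right)} = -5$
$j = -680$ ($j = \frac{1}{3} \left(-2040\right) = -680$)
$j A{\left(-5 \right)} = \left(-680\right) \left(-5\right) = 3400$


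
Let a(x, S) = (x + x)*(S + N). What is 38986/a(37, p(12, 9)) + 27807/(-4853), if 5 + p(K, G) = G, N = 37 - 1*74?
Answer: -5589212/257631 ≈ -21.695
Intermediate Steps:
N = -37 (N = 37 - 74 = -37)
p(K, G) = -5 + G
a(x, S) = 2*x*(-37 + S) (a(x, S) = (x + x)*(S - 37) = (2*x)*(-37 + S) = 2*x*(-37 + S))
38986/a(37, p(12, 9)) + 27807/(-4853) = 38986/((2*37*(-37 + (-5 + 9)))) + 27807/(-4853) = 38986/((2*37*(-37 + 4))) + 27807*(-1/4853) = 38986/((2*37*(-33))) - 1209/211 = 38986/(-2442) - 1209/211 = 38986*(-1/2442) - 1209/211 = -19493/1221 - 1209/211 = -5589212/257631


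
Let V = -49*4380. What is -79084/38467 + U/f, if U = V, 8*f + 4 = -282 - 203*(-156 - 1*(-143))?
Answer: -5094798844/6962527 ≈ -731.75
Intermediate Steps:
f = 2353/8 (f = -½ + (-282 - 203*(-156 - 1*(-143)))/8 = -½ + (-282 - 203*(-156 + 143))/8 = -½ + (-282 - 203*(-13))/8 = -½ + (-282 + 2639)/8 = -½ + (⅛)*2357 = -½ + 2357/8 = 2353/8 ≈ 294.13)
V = -214620
U = -214620
-79084/38467 + U/f = -79084/38467 - 214620/2353/8 = -79084*1/38467 - 214620*8/2353 = -79084/38467 - 1716960/2353 = -5094798844/6962527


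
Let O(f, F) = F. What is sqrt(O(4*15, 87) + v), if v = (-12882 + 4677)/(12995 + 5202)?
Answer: sqrt(28659073998)/18197 ≈ 9.3032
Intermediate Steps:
v = -8205/18197 ≈ -0.45090
sqrt(O(4*15, 87) + v) = sqrt(87 - 8205/18197) = sqrt(1574934/18197) = sqrt(28659073998)/18197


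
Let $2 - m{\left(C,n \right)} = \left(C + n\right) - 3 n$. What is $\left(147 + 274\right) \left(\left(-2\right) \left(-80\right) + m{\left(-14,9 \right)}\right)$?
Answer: $81674$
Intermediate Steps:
$m{\left(C,n \right)} = 2 - C + 2 n$ ($m{\left(C,n \right)} = 2 - \left(\left(C + n\right) - 3 n\right) = 2 - \left(C - 2 n\right) = 2 - C + 2 n$)
$\left(147 + 274\right) \left(\left(-2\right) \left(-80\right) + m{\left(-14,9 \right)}\right) = \left(147 + 274\right) \left(\left(-2\right) \left(-80\right) + \left(2 - -14 + 2 \cdot 9\right)\right) = 421 \left(160 + \left(2 + 14 + 18\right)\right) = 421 \left(160 + 34\right) = 421 \cdot 194 = 81674$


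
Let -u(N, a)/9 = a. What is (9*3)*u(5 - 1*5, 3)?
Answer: -729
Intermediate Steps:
u(N, a) = -9*a
(9*3)*u(5 - 1*5, 3) = (9*3)*(-9*3) = 27*(-27) = -729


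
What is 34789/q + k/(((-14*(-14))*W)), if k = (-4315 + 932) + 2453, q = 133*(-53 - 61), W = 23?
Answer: -160648/64239 ≈ -2.5008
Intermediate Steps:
q = -15162 (q = 133*(-114) = -15162)
k = -930 (k = -3383 + 2453 = -930)
34789/q + k/(((-14*(-14))*W)) = 34789/(-15162) - 930/(-14*(-14)*23) = 34789*(-1/15162) - 930/(196*23) = -1831/798 - 930/4508 = -1831/798 - 930*1/4508 = -1831/798 - 465/2254 = -160648/64239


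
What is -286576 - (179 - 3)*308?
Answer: -340784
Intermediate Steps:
-286576 - (179 - 3)*308 = -286576 - 176*308 = -286576 - 1*54208 = -286576 - 54208 = -340784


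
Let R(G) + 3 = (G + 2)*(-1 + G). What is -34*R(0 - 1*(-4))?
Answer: -510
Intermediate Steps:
R(G) = -3 + (-1 + G)*(2 + G) (R(G) = -3 + (G + 2)*(-1 + G) = -3 + (2 + G)*(-1 + G) = -3 + (-1 + G)*(2 + G))
-34*R(0 - 1*(-4)) = -34*(-5 + (0 - 1*(-4)) + (0 - 1*(-4))²) = -34*(-5 + (0 + 4) + (0 + 4)²) = -34*(-5 + 4 + 4²) = -34*(-5 + 4 + 16) = -34*15 = -510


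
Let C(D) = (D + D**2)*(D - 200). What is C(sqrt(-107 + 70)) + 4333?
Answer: 11696 - 237*I*sqrt(37) ≈ 11696.0 - 1441.6*I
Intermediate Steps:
C(D) = (-200 + D)*(D + D**2) (C(D) = (D + D**2)*(-200 + D) = (-200 + D)*(D + D**2))
C(sqrt(-107 + 70)) + 4333 = sqrt(-107 + 70)*(-200 + (sqrt(-107 + 70))**2 - 199*sqrt(-107 + 70)) + 4333 = sqrt(-37)*(-200 + (sqrt(-37))**2 - 199*I*sqrt(37)) + 4333 = (I*sqrt(37))*(-200 + (I*sqrt(37))**2 - 199*I*sqrt(37)) + 4333 = (I*sqrt(37))*(-200 - 37 - 199*I*sqrt(37)) + 4333 = (I*sqrt(37))*(-237 - 199*I*sqrt(37)) + 4333 = I*sqrt(37)*(-237 - 199*I*sqrt(37)) + 4333 = 4333 + I*sqrt(37)*(-237 - 199*I*sqrt(37))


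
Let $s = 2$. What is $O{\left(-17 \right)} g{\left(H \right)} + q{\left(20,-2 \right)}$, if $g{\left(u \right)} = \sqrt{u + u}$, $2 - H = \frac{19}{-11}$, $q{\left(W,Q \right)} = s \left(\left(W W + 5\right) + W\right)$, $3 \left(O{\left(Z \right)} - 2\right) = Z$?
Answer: $850 - \frac{\sqrt{902}}{3} \approx 839.99$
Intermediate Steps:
$O{\left(Z \right)} = 2 + \frac{Z}{3}$
$q{\left(W,Q \right)} = 10 + 2 W + 2 W^{2}$ ($q{\left(W,Q \right)} = 2 \left(\left(W W + 5\right) + W\right) = 2 \left(\left(W^{2} + 5\right) + W\right) = 2 \left(\left(5 + W^{2}\right) + W\right) = 2 \left(5 + W + W^{2}\right) = 10 + 2 W + 2 W^{2}$)
$H = \frac{41}{11}$ ($H = 2 - \frac{19}{-11} = 2 - 19 \left(- \frac{1}{11}\right) = 2 - - \frac{19}{11} = 2 + \frac{19}{11} = \frac{41}{11} \approx 3.7273$)
$g{\left(u \right)} = \sqrt{2} \sqrt{u}$ ($g{\left(u \right)} = \sqrt{2 u} = \sqrt{2} \sqrt{u}$)
$O{\left(-17 \right)} g{\left(H \right)} + q{\left(20,-2 \right)} = \left(2 + \frac{1}{3} \left(-17\right)\right) \sqrt{2} \sqrt{\frac{41}{11}} + \left(10 + 2 \cdot 20 + 2 \cdot 20^{2}\right) = \left(2 - \frac{17}{3}\right) \sqrt{2} \frac{\sqrt{451}}{11} + \left(10 + 40 + 2 \cdot 400\right) = - \frac{11 \frac{\sqrt{902}}{11}}{3} + \left(10 + 40 + 800\right) = - \frac{\sqrt{902}}{3} + 850 = 850 - \frac{\sqrt{902}}{3}$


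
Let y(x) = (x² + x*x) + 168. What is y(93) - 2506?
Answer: 14960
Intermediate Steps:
y(x) = 168 + 2*x² (y(x) = (x² + x²) + 168 = 2*x² + 168 = 168 + 2*x²)
y(93) - 2506 = (168 + 2*93²) - 2506 = (168 + 2*8649) - 2506 = (168 + 17298) - 2506 = 17466 - 2506 = 14960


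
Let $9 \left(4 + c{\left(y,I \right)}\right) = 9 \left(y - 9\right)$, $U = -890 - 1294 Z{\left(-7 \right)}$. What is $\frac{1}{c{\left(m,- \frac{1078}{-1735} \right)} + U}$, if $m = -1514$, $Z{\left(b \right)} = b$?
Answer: $\frac{1}{6641} \approx 0.00015058$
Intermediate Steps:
$U = 8168$ ($U = -890 - -9058 = -890 + 9058 = 8168$)
$c{\left(y,I \right)} = -13 + y$ ($c{\left(y,I \right)} = -4 + \frac{9 \left(y - 9\right)}{9} = -4 + \frac{9 \left(-9 + y\right)}{9} = -4 + \frac{-81 + 9 y}{9} = -4 + \left(-9 + y\right) = -13 + y$)
$\frac{1}{c{\left(m,- \frac{1078}{-1735} \right)} + U} = \frac{1}{\left(-13 - 1514\right) + 8168} = \frac{1}{-1527 + 8168} = \frac{1}{6641}$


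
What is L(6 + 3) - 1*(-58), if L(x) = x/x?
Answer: 59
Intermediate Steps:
L(x) = 1
L(6 + 3) - 1*(-58) = 1 - 1*(-58) = 1 + 58 = 59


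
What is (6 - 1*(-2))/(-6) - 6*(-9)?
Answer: 158/3 ≈ 52.667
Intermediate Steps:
(6 - 1*(-2))/(-6) - 6*(-9) = (6 + 2)*(-⅙) + 54 = 8*(-⅙) + 54 = -4/3 + 54 = 158/3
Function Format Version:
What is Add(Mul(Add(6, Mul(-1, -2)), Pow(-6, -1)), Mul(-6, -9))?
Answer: Rational(158, 3) ≈ 52.667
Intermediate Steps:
Add(Mul(Add(6, Mul(-1, -2)), Pow(-6, -1)), Mul(-6, -9)) = Add(Mul(Add(6, 2), Rational(-1, 6)), 54) = Add(Mul(8, Rational(-1, 6)), 54) = Add(Rational(-4, 3), 54) = Rational(158, 3)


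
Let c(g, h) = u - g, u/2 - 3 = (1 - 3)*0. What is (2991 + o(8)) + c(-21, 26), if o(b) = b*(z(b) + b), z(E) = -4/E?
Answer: 3078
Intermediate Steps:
u = 6 (u = 6 + 2*((1 - 3)*0) = 6 + 2*(-2*0) = 6 + 2*0 = 6 + 0 = 6)
o(b) = b*(b - 4/b) (o(b) = b*(-4/b + b) = b*(b - 4/b))
c(g, h) = 6 - g
(2991 + o(8)) + c(-21, 26) = (2991 + (-4 + 8²)) + (6 - 1*(-21)) = (2991 + (-4 + 64)) + (6 + 21) = (2991 + 60) + 27 = 3051 + 27 = 3078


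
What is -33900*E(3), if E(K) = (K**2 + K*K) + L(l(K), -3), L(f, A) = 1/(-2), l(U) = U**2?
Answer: -593250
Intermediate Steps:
L(f, A) = -1/2
E(K) = -1/2 + 2*K**2 (E(K) = (K**2 + K*K) - 1/2 = (K**2 + K**2) - 1/2 = 2*K**2 - 1/2 = -1/2 + 2*K**2)
-33900*E(3) = -33900*(-1/2 + 2*3**2) = -33900*(-1/2 + 2*9) = -33900*(-1/2 + 18) = -33900*35/2 = -100*11865/2 = -593250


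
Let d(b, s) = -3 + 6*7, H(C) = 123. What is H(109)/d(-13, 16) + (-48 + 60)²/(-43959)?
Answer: 600149/190489 ≈ 3.1506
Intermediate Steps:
d(b, s) = 39 (d(b, s) = -3 + 42 = 39)
H(109)/d(-13, 16) + (-48 + 60)²/(-43959) = 123/39 + (-48 + 60)²/(-43959) = 123*(1/39) + 12²*(-1/43959) = 41/13 + 144*(-1/43959) = 41/13 - 48/14653 = 600149/190489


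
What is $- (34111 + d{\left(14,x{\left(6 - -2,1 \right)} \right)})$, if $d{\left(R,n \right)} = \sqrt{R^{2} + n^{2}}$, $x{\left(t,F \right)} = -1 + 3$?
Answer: $-34111 - 10 \sqrt{2} \approx -34125.0$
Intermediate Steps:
$x{\left(t,F \right)} = 2$
$- (34111 + d{\left(14,x{\left(6 - -2,1 \right)} \right)}) = - (34111 + \sqrt{14^{2} + 2^{2}}) = - (34111 + \sqrt{196 + 4}) = - (34111 + \sqrt{200}) = - (34111 + 10 \sqrt{2}) = -34111 - 10 \sqrt{2}$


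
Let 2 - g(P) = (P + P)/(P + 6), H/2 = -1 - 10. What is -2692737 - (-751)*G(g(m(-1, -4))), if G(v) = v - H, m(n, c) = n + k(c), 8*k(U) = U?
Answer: -8022637/3 ≈ -2.6742e+6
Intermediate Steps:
k(U) = U/8
H = -22 (H = 2*(-1 - 10) = 2*(-11) = -22)
m(n, c) = n + c/8
g(P) = 2 - 2*P/(6 + P) (g(P) = 2 - (P + P)/(P + 6) = 2 - 2*P/(6 + P))
G(v) = 22 + v (G(v) = v - 1*(-22) = v + 22 = 22 + v)
-2692737 - (-751)*G(g(m(-1, -4))) = -2692737 - (-751)*(22 + 12/(6 + (-1 + (1/8)*(-4)))) = -2692737 - (-751)*(22 + 12/(6 + (-1 - 1/2))) = -2692737 - (-751)*(22 + 12/(6 - 3/2)) = -2692737 - (-751)*(22 + 12/(9/2)) = -2692737 - (-751)*(22 + 12*(2/9)) = -2692737 - (-751)*(22 + 8/3) = -2692737 - (-751)*74/3 = -2692737 - 1*(-55574/3) = -2692737 + 55574/3 = -8022637/3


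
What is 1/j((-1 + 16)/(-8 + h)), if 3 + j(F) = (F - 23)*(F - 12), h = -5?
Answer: 169/53187 ≈ 0.0031775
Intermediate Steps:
j(F) = -3 + (-23 + F)*(-12 + F) (j(F) = -3 + (F - 23)*(F - 12) = -3 + (-23 + F)*(-12 + F))
1/j((-1 + 16)/(-8 + h)) = 1/(273 + ((-1 + 16)/(-8 - 5))**2 - 35*(-1 + 16)/(-8 - 5)) = 1/(273 + (15/(-13))**2 - 525/(-13)) = 1/(273 + (15*(-1/13))**2 - 525*(-1)/13) = 1/(273 + (-15/13)**2 - 35*(-15/13)) = 1/(273 + 225/169 + 525/13) = 1/(53187/169) = 169/53187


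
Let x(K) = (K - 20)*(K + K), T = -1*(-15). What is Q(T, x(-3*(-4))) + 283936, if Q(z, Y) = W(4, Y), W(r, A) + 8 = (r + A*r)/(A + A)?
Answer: 27257279/96 ≈ 2.8393e+5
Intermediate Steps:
W(r, A) = -8 + (r + A*r)/(2*A) (W(r, A) = -8 + (r + A*r)/(A + A) = -8 + (r + A*r)/((2*A)) = -8 + (r + A*r)*(1/(2*A)) = -8 + (r + A*r)/(2*A))
T = 15
x(K) = 2*K*(-20 + K) (x(K) = (-20 + K)*(2*K) = 2*K*(-20 + K))
Q(z, Y) = (4 - 12*Y)/(2*Y) (Q(z, Y) = (4 + Y*(-16 + 4))/(2*Y) = (4 + Y*(-12))/(2*Y) = (4 - 12*Y)/(2*Y))
Q(T, x(-3*(-4))) + 283936 = (-6 + 2/((2*(-3*(-4))*(-20 - 3*(-4))))) + 283936 = (-6 + 2/((2*12*(-20 + 12)))) + 283936 = (-6 + 2/((2*12*(-8)))) + 283936 = (-6 + 2/(-192)) + 283936 = (-6 + 2*(-1/192)) + 283936 = (-6 - 1/96) + 283936 = -577/96 + 283936 = 27257279/96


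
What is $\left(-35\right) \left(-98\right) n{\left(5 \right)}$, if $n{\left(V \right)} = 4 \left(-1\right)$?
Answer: $-13720$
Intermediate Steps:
$n{\left(V \right)} = -4$
$\left(-35\right) \left(-98\right) n{\left(5 \right)} = \left(-35\right) \left(-98\right) \left(-4\right) = 3430 \left(-4\right) = -13720$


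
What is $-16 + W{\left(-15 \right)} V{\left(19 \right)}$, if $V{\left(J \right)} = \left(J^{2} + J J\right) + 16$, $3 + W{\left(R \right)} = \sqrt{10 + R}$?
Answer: $-2230 + 738 i \sqrt{5} \approx -2230.0 + 1650.2 i$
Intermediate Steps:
$W{\left(R \right)} = -3 + \sqrt{10 + R}$
$V{\left(J \right)} = 16 + 2 J^{2}$ ($V{\left(J \right)} = \left(J^{2} + J^{2}\right) + 16 = 2 J^{2} + 16 = 16 + 2 J^{2}$)
$-16 + W{\left(-15 \right)} V{\left(19 \right)} = -16 + \left(-3 + \sqrt{10 - 15}\right) \left(16 + 2 \cdot 19^{2}\right) = -16 + \left(-3 + \sqrt{-5}\right) \left(16 + 2 \cdot 361\right) = -16 + \left(-3 + i \sqrt{5}\right) \left(16 + 722\right) = -16 + \left(-3 + i \sqrt{5}\right) 738 = -16 - \left(2214 - 738 i \sqrt{5}\right) = -2230 + 738 i \sqrt{5}$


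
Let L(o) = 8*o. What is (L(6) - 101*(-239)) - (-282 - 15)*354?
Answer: 129325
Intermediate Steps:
(L(6) - 101*(-239)) - (-282 - 15)*354 = (8*6 - 101*(-239)) - (-282 - 15)*354 = (48 + 24139) - (-297)*354 = 24187 - 1*(-105138) = 24187 + 105138 = 129325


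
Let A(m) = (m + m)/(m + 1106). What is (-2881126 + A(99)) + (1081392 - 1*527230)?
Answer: -2803991422/1205 ≈ -2.3270e+6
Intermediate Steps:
A(m) = 2*m/(1106 + m) (A(m) = (2*m)/(1106 + m) = 2*m/(1106 + m))
(-2881126 + A(99)) + (1081392 - 1*527230) = (-2881126 + 2*99/(1106 + 99)) + (1081392 - 1*527230) = (-2881126 + 2*99/1205) + (1081392 - 527230) = (-2881126 + 2*99*(1/1205)) + 554162 = (-2881126 + 198/1205) + 554162 = -3471756632/1205 + 554162 = -2803991422/1205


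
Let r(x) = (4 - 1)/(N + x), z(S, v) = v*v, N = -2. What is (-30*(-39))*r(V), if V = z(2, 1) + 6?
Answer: 702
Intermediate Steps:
z(S, v) = v**2
V = 7 (V = 1**2 + 6 = 1 + 6 = 7)
r(x) = 3/(-2 + x) (r(x) = (4 - 1)/(-2 + x) = 3/(-2 + x))
(-30*(-39))*r(V) = (-30*(-39))*(3/(-2 + 7)) = 1170*(3/5) = 702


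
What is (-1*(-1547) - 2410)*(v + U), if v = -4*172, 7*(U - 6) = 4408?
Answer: 315858/7 ≈ 45123.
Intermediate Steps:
U = 4450/7 (U = 6 + (1/7)*4408 = 6 + 4408/7 = 4450/7 ≈ 635.71)
v = -688
(-1*(-1547) - 2410)*(v + U) = (-1*(-1547) - 2410)*(-688 + 4450/7) = (1547 - 2410)*(-366/7) = -863*(-366/7) = 315858/7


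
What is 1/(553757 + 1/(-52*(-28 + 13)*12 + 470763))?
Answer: 480123/265871472112 ≈ 1.8058e-6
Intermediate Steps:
1/(553757 + 1/(-52*(-28 + 13)*12 + 470763)) = 1/(553757 + 1/(-52*(-15)*12 + 470763)) = 1/(553757 + 1/(780*12 + 470763)) = 1/(553757 + 1/(9360 + 470763)) = 1/(553757 + 1/480123) = 1/(265871472112/480123) = 480123/265871472112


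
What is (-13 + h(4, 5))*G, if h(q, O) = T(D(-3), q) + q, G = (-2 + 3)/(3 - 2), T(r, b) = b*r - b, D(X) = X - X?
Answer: -13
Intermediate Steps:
D(X) = 0
T(r, b) = -b + b*r
G = 1 (G = 1/1 = 1*1 = 1)
h(q, O) = 0 (h(q, O) = q*(-1 + 0) + q = q*(-1) + q = -q + q = 0)
(-13 + h(4, 5))*G = (-13 + 0)*1 = -13*1 = -13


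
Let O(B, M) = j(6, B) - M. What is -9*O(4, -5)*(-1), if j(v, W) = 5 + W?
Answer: 126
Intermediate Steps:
O(B, M) = 5 + B - M (O(B, M) = (5 + B) - M = 5 + B - M)
-9*O(4, -5)*(-1) = -9*(5 + 4 - 1*(-5))*(-1) = -9*(5 + 4 + 5)*(-1) = -9*14*(-1) = -126*(-1) = 126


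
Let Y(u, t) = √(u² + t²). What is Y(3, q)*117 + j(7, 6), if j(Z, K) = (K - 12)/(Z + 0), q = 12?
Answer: -6/7 + 351*√17 ≈ 1446.4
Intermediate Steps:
j(Z, K) = (-12 + K)/Z
Y(u, t) = √(t² + u²)
Y(3, q)*117 + j(7, 6) = √(12² + 3²)*117 + (-12 + 6)/7 = √(144 + 9)*117 + (⅐)*(-6) = √153*117 - 6/7 = (3*√17)*117 - 6/7 = 351*√17 - 6/7 = -6/7 + 351*√17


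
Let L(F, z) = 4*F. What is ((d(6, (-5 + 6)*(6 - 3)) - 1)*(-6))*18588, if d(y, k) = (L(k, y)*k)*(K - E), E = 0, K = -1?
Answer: 4126536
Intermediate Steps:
d(y, k) = -4*k**2 (d(y, k) = ((4*k)*k)*(-1 - 1*0) = (4*k**2)*(-1 + 0) = (4*k**2)*(-1) = -4*k**2)
((d(6, (-5 + 6)*(6 - 3)) - 1)*(-6))*18588 = ((-4*(-5 + 6)**2*(6 - 3)**2 - 1)*(-6))*18588 = ((-4*(1*3)**2 - 1)*(-6))*18588 = ((-4*3**2 - 1)*(-6))*18588 = ((-4*9 - 1)*(-6))*18588 = ((-36 - 1)*(-6))*18588 = -37*(-6)*18588 = 222*18588 = 4126536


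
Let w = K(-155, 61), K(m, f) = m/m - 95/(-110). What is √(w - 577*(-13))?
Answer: √3631386/22 ≈ 86.619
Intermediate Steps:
K(m, f) = 41/22 (K(m, f) = 1 - 95*(-1/110) = 1 + 19/22 = 41/22)
w = 41/22 ≈ 1.8636
√(w - 577*(-13)) = √(41/22 - 577*(-13)) = √(41/22 + 7501) = √(165063/22) = √3631386/22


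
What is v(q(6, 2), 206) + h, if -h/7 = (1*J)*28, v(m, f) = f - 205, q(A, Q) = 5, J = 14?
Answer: -2743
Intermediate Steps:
v(m, f) = -205 + f
h = -2744 (h = -7*1*14*28 = -98*28 = -7*392 = -2744)
v(q(6, 2), 206) + h = (-205 + 206) - 2744 = 1 - 2744 = -2743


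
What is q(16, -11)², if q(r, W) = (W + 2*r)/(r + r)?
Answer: 441/1024 ≈ 0.43066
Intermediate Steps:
q(r, W) = (W + 2*r)/(2*r) (q(r, W) = (W + 2*r)/((2*r)) = (W + 2*r)*(1/(2*r)) = (W + 2*r)/(2*r))
q(16, -11)² = ((16 + (½)*(-11))/16)² = ((16 - 11/2)/16)² = ((1/16)*(21/2))² = (21/32)² = 441/1024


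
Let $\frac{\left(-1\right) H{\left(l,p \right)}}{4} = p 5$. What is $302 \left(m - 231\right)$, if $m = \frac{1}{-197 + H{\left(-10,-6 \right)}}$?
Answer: $- \frac{5371976}{77} \approx -69766.0$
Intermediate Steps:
$H{\left(l,p \right)} = - 20 p$ ($H{\left(l,p \right)} = - 4 p 5 = - 4 \cdot 5 p = - 20 p$)
$m = - \frac{1}{77}$ ($m = \frac{1}{-197 - -120} = \frac{1}{-197 + 120} = \frac{1}{-77} = - \frac{1}{77} \approx -0.012987$)
$302 \left(m - 231\right) = 302 \left(- \frac{1}{77} - 231\right) = 302 \left(- \frac{17788}{77}\right) = - \frac{5371976}{77}$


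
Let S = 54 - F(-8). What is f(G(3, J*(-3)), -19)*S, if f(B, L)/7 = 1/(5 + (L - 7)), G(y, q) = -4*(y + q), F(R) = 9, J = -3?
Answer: -15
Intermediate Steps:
S = 45 (S = 54 - 1*9 = 54 - 9 = 45)
G(y, q) = -4*q - 4*y (G(y, q) = -4*(q + y) = -4*q - 4*y)
f(B, L) = 7/(-2 + L) (f(B, L) = 7/(5 + (L - 7)) = 7/(5 + (-7 + L)) = 7/(-2 + L))
f(G(3, J*(-3)), -19)*S = (7/(-2 - 19))*45 = (7/(-21))*45 = (7*(-1/21))*45 = -⅓*45 = -15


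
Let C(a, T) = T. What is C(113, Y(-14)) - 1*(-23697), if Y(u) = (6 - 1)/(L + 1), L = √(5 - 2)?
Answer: 47389/2 + 5*√3/2 ≈ 23699.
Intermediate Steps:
L = √3 ≈ 1.7320
Y(u) = 5/(1 + √3) (Y(u) = (6 - 1)/(√3 + 1) = 5/(1 + √3))
C(113, Y(-14)) - 1*(-23697) = (-5/2 + 5*√3/2) - 1*(-23697) = (-5/2 + 5*√3/2) + 23697 = 47389/2 + 5*√3/2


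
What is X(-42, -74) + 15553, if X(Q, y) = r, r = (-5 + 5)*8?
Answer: 15553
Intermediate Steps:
r = 0 (r = 0*8 = 0)
X(Q, y) = 0
X(-42, -74) + 15553 = 0 + 15553 = 15553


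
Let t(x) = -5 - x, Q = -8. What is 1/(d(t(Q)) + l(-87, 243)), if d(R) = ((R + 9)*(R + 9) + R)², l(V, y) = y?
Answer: 1/21852 ≈ 4.5762e-5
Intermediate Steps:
d(R) = (R + (9 + R)²)² (d(R) = ((9 + R)*(9 + R) + R)² = ((9 + R)² + R)² = (R + (9 + R)²)²)
1/(d(t(Q)) + l(-87, 243)) = 1/(((-5 - 1*(-8)) + (9 + (-5 - 1*(-8)))²)² + 243) = 1/(((-5 + 8) + (9 + (-5 + 8))²)² + 243) = 1/((3 + (9 + 3)²)² + 243) = 1/((3 + 12²)² + 243) = 1/((3 + 144)² + 243) = 1/(147² + 243) = 1/(21609 + 243) = 1/21852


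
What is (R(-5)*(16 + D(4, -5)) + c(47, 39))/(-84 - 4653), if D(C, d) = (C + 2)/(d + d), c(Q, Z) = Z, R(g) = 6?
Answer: -219/7895 ≈ -0.027739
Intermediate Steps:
D(C, d) = (2 + C)/(2*d) (D(C, d) = (2 + C)/((2*d)) = (2 + C)*(1/(2*d)) = (2 + C)/(2*d))
(R(-5)*(16 + D(4, -5)) + c(47, 39))/(-84 - 4653) = (6*(16 + (½)*(2 + 4)/(-5)) + 39)/(-84 - 4653) = (6*(16 + (½)*(-⅕)*6) + 39)/(-4737) = (6*(16 - ⅗) + 39)*(-1/4737) = (6*(77/5) + 39)*(-1/4737) = (462/5 + 39)*(-1/4737) = (657/5)*(-1/4737) = -219/7895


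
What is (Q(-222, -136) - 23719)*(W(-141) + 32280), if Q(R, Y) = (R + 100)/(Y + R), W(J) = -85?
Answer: -136688379800/179 ≈ -7.6362e+8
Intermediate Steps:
Q(R, Y) = (100 + R)/(R + Y)
(Q(-222, -136) - 23719)*(W(-141) + 32280) = ((100 - 222)/(-222 - 136) - 23719)*(-85 + 32280) = (-122/(-358) - 23719)*32195 = (-1/358*(-122) - 23719)*32195 = (61/179 - 23719)*32195 = -4245640/179*32195 = -136688379800/179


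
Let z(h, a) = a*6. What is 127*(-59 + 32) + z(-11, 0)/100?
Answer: -3429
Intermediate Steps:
z(h, a) = 6*a
127*(-59 + 32) + z(-11, 0)/100 = 127*(-59 + 32) + (6*0)/100 = 127*(-27) + 0*(1/100) = -3429 + 0 = -3429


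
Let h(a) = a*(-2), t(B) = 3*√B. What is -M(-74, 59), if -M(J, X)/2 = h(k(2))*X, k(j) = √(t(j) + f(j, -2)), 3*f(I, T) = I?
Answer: -236*√(6 + 27*√2)/3 ≈ -522.90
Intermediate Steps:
f(I, T) = I/3
k(j) = √(3*√j + j/3)
h(a) = -2*a
M(J, X) = 4*X*√(6 + 27*√2)/3 (M(J, X) = -2*(-2*√(3*2 + 27*√2)/3)*X = -2*(-2*√(6 + 27*√2)/3)*X = -(-4)*X*√(6 + 27*√2)/3 = 4*X*√(6 + 27*√2)/3)
-M(-74, 59) = -4*59*√(6 + 27*√2)/3 = -236*√(6 + 27*√2)/3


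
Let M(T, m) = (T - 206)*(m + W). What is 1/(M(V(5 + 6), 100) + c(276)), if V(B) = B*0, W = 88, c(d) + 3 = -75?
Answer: -1/38806 ≈ -2.5769e-5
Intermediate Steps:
c(d) = -78 (c(d) = -3 - 75 = -78)
V(B) = 0
M(T, m) = (-206 + T)*(88 + m) (M(T, m) = (T - 206)*(m + 88) = (-206 + T)*(88 + m))
1/(M(V(5 + 6), 100) + c(276)) = 1/((-18128 - 206*100 + 88*0 + 0*100) - 78) = 1/((-18128 - 20600 + 0 + 0) - 78) = 1/(-38728 - 78) = 1/(-38806) = -1/38806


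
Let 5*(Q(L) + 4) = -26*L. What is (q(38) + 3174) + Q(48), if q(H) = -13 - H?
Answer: 14347/5 ≈ 2869.4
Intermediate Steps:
Q(L) = -4 - 26*L/5 (Q(L) = -4 + (-26*L)/5 = -4 - 26*L/5)
(q(38) + 3174) + Q(48) = ((-13 - 1*38) + 3174) + (-4 - 26/5*48) = ((-13 - 38) + 3174) + (-4 - 1248/5) = (-51 + 3174) - 1268/5 = 3123 - 1268/5 = 14347/5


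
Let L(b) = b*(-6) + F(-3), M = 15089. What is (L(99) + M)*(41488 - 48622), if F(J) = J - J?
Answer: -103407330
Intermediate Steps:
F(J) = 0
L(b) = -6*b (L(b) = b*(-6) + 0 = -6*b + 0 = -6*b)
(L(99) + M)*(41488 - 48622) = (-6*99 + 15089)*(41488 - 48622) = (-594 + 15089)*(-7134) = 14495*(-7134) = -103407330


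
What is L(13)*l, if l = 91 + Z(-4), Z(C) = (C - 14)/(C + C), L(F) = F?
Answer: 4849/4 ≈ 1212.3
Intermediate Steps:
Z(C) = (-14 + C)/(2*C) (Z(C) = (-14 + C)/((2*C)) = (-14 + C)*(1/(2*C)) = (-14 + C)/(2*C))
l = 373/4 (l = 91 + (½)*(-14 - 4)/(-4) = 91 + (½)*(-¼)*(-18) = 91 + 9/4 = 373/4 ≈ 93.250)
L(13)*l = 13*(373/4) = 4849/4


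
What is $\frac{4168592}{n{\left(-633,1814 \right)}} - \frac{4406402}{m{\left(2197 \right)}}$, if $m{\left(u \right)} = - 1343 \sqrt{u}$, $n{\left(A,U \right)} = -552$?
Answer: $- \frac{521074}{69} + \frac{338954 \sqrt{13}}{17459} \approx -7481.8$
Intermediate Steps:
$\frac{4168592}{n{\left(-633,1814 \right)}} - \frac{4406402}{m{\left(2197 \right)}} = \frac{4168592}{-552} - \frac{4406402}{\left(-1343\right) \sqrt{2197}} = 4168592 \left(- \frac{1}{552}\right) - \frac{4406402}{\left(-1343\right) 13 \sqrt{13}} = - \frac{521074}{69} - \frac{4406402}{\left(-17459\right) \sqrt{13}} = - \frac{521074}{69} - 4406402 \left(- \frac{\sqrt{13}}{226967}\right) = - \frac{521074}{69} + \frac{338954 \sqrt{13}}{17459}$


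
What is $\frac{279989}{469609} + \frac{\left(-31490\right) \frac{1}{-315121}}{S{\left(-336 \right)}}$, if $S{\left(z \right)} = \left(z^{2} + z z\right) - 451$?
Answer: $\frac{19881944434573539}{33346785407296949} \approx 0.59622$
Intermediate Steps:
$S{\left(z \right)} = -451 + 2 z^{2}$ ($S{\left(z \right)} = \left(z^{2} + z^{2}\right) - 451 = 2 z^{2} - 451 = -451 + 2 z^{2}$)
$\frac{279989}{469609} + \frac{\left(-31490\right) \frac{1}{-315121}}{S{\left(-336 \right)}} = \frac{279989}{469609} + \frac{\left(-31490\right) \frac{1}{-315121}}{-451 + 2 \left(-336\right)^{2}} = 279989 \cdot \frac{1}{469609} + \frac{\left(-31490\right) \left(- \frac{1}{315121}\right)}{-451 + 2 \cdot 112896} = \frac{279989}{469609} + \frac{31490}{315121 \left(-451 + 225792\right)} = \frac{279989}{469609} + \frac{31490}{315121 \cdot 225341} = \frac{279989}{469609} + \frac{31490}{315121} \cdot \frac{1}{225341} = \frac{279989}{469609} + \frac{31490}{71009681261} = \frac{19881944434573539}{33346785407296949}$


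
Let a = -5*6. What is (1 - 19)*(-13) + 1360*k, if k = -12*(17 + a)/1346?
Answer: 263562/673 ≈ 391.62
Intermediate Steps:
a = -30
k = 78/673 (k = -12*(17 - 30)/1346 = -12*(-13)*(1/1346) = 156*(1/1346) = 78/673 ≈ 0.11590)
(1 - 19)*(-13) + 1360*k = (1 - 19)*(-13) + 1360*(78/673) = -18*(-13) + 106080/673 = 234 + 106080/673 = 263562/673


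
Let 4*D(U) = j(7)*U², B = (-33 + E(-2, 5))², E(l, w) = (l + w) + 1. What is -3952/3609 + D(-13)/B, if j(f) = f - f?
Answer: -3952/3609 ≈ -1.0950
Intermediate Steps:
j(f) = 0
E(l, w) = 1 + l + w
B = 841 (B = (-33 + (1 - 2 + 5))² = (-33 + 4)² = (-29)² = 841)
D(U) = 0 (D(U) = (0*U²)/4 = (¼)*0 = 0)
-3952/3609 + D(-13)/B = -3952/3609 + 0/841 = -3952*1/3609 + 0*(1/841) = -3952/3609 + 0 = -3952/3609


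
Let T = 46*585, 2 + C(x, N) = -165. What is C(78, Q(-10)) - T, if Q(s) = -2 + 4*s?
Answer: -27077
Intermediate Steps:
C(x, N) = -167 (C(x, N) = -2 - 165 = -167)
T = 26910
C(78, Q(-10)) - T = -167 - 1*26910 = -167 - 26910 = -27077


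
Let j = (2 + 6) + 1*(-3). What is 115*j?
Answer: 575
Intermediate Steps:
j = 5 (j = 8 - 3 = 5)
115*j = 115*5 = 575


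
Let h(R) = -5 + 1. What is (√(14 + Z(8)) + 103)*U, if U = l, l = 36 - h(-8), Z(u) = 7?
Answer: 4120 + 40*√21 ≈ 4303.3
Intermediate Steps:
h(R) = -4
l = 40 (l = 36 - 1*(-4) = 36 + 4 = 40)
U = 40
(√(14 + Z(8)) + 103)*U = (√(14 + 7) + 103)*40 = (√21 + 103)*40 = (103 + √21)*40 = 4120 + 40*√21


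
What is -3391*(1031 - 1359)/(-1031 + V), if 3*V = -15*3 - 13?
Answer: -3336744/3151 ≈ -1058.9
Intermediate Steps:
V = -58/3 (V = (-15*3 - 13)/3 = (-45 - 13)/3 = (⅓)*(-58) = -58/3 ≈ -19.333)
-3391*(1031 - 1359)/(-1031 + V) = -3391*(1031 - 1359)/(-1031 - 58/3) = -3391/((-3151/3/(-328))) = -3391/((-3151/3*(-1/328))) = -3391/3151/984 = -3391*984/3151 = -3336744/3151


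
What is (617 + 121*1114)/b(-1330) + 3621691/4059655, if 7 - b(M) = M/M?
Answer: 183247891117/8119310 ≈ 22569.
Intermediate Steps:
b(M) = 6 (b(M) = 7 - M/M = 7 - 1*1 = 7 - 1 = 6)
(617 + 121*1114)/b(-1330) + 3621691/4059655 = (617 + 121*1114)/6 + 3621691/4059655 = (617 + 134794)*(⅙) + 3621691*(1/4059655) = 135411*(⅙) + 3621691/4059655 = 45137/2 + 3621691/4059655 = 183247891117/8119310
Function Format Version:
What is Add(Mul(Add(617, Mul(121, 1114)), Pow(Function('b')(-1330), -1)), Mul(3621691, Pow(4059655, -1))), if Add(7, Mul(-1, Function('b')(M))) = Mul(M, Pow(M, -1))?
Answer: Rational(183247891117, 8119310) ≈ 22569.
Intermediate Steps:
Function('b')(M) = 6 (Function('b')(M) = Add(7, Mul(-1, Mul(M, Pow(M, -1)))) = Add(7, Mul(-1, 1)) = Add(7, -1) = 6)
Add(Mul(Add(617, Mul(121, 1114)), Pow(Function('b')(-1330), -1)), Mul(3621691, Pow(4059655, -1))) = Add(Mul(Add(617, Mul(121, 1114)), Pow(6, -1)), Mul(3621691, Pow(4059655, -1))) = Add(Mul(Add(617, 134794), Rational(1, 6)), Mul(3621691, Rational(1, 4059655))) = Add(Mul(135411, Rational(1, 6)), Rational(3621691, 4059655)) = Add(Rational(45137, 2), Rational(3621691, 4059655)) = Rational(183247891117, 8119310)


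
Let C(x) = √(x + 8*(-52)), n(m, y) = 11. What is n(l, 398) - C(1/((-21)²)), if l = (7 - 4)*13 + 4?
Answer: 11 - I*√183455/21 ≈ 11.0 - 20.396*I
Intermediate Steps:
l = 43 (l = 3*13 + 4 = 39 + 4 = 43)
C(x) = √(-416 + x) (C(x) = √(x - 416) = √(-416 + x))
n(l, 398) - C(1/((-21)²)) = 11 - √(-416 + 1/((-21)²)) = 11 - √(-416 + 1/441) = 11 - √(-183455/441) = 11 - I*√183455/21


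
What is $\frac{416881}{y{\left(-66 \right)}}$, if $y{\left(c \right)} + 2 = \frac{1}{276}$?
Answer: $- \frac{115059156}{551} \approx -2.0882 \cdot 10^{5}$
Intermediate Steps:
$y{\left(c \right)} = - \frac{551}{276}$ ($y{\left(c \right)} = -2 + \frac{1}{276} = - \frac{551}{276}$)
$\frac{416881}{y{\left(-66 \right)}} = \frac{416881}{- \frac{551}{276}} = 416881 \left(- \frac{276}{551}\right) = - \frac{115059156}{551}$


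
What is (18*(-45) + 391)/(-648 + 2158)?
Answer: -419/1510 ≈ -0.27748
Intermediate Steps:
(18*(-45) + 391)/(-648 + 2158) = (-810 + 391)/1510 = -419*1/1510 = -419/1510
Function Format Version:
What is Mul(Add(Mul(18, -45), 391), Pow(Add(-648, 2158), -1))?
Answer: Rational(-419, 1510) ≈ -0.27748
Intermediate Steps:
Mul(Add(Mul(18, -45), 391), Pow(Add(-648, 2158), -1)) = Mul(Add(-810, 391), Pow(1510, -1)) = Mul(-419, Rational(1, 1510)) = Rational(-419, 1510)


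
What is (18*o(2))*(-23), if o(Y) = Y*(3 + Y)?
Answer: -4140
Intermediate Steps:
(18*o(2))*(-23) = (18*(2*(3 + 2)))*(-23) = (18*(2*5))*(-23) = (18*10)*(-23) = 180*(-23) = -4140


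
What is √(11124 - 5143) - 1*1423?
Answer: -1423 + √5981 ≈ -1345.7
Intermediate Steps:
√(11124 - 5143) - 1*1423 = √5981 - 1423 = -1423 + √5981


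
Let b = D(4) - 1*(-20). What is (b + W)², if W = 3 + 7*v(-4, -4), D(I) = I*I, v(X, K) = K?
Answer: 121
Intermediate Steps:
D(I) = I²
b = 36 (b = 4² - 1*(-20) = 16 + 20 = 36)
W = -25 (W = 3 + 7*(-4) = 3 - 28 = -25)
(b + W)² = (36 - 25)² = 11² = 121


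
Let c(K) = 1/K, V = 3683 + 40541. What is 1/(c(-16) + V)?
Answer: 16/707583 ≈ 2.2612e-5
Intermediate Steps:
V = 44224
1/(c(-16) + V) = 1/(1/(-16) + 44224) = 1/(-1/16 + 44224) = 1/(707583/16) = 16/707583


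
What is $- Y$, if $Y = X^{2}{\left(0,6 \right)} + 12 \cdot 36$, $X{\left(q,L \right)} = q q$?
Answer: $-432$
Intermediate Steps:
$X{\left(q,L \right)} = q^{2}$
$Y = 432$ ($Y = \left(0^{2}\right)^{2} + 12 \cdot 36 = 0^{2} + 432 = 0 + 432 = 432$)
$- Y = \left(-1\right) 432 = -432$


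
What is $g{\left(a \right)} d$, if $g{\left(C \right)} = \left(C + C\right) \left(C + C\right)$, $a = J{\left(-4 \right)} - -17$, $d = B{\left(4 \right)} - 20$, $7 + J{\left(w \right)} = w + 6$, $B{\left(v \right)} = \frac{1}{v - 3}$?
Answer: $-10944$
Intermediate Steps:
$B{\left(v \right)} = \frac{1}{-3 + v}$
$J{\left(w \right)} = -1 + w$ ($J{\left(w \right)} = -7 + \left(w + 6\right) = -7 + \left(6 + w\right) = -1 + w$)
$d = -19$ ($d = \frac{1}{-3 + 4} - 20 = 1^{-1} - 20 = 1 - 20 = -19$)
$a = 12$ ($a = \left(-1 - 4\right) - -17 = -5 + 17 = 12$)
$g{\left(C \right)} = 4 C^{2}$ ($g{\left(C \right)} = 2 C 2 C = 4 C^{2}$)
$g{\left(a \right)} d = 4 \cdot 12^{2} \left(-19\right) = 4 \cdot 144 \left(-19\right) = 576 \left(-19\right) = -10944$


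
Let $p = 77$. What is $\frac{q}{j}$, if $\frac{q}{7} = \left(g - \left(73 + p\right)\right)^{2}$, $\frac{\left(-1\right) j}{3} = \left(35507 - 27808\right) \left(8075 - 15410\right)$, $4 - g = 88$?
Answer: $\frac{14196}{6274685} \approx 0.0022624$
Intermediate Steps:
$g = -84$ ($g = 4 - 88 = -84$)
$j = 169416495$ ($j = - 3 \left(35507 - 27808\right) \left(8075 - 15410\right) = - 3 \cdot 7699 \left(-7335\right) = \left(-3\right) \left(-56472165\right) = 169416495$)
$q = 383292$ ($q = 7 \left(-84 - 150\right)^{2} = 7 \left(-234\right)^{2} = 7 \cdot 54756 = 383292$)
$\frac{q}{j} = \frac{383292}{169416495} = 383292 \cdot \frac{1}{169416495} = \frac{14196}{6274685}$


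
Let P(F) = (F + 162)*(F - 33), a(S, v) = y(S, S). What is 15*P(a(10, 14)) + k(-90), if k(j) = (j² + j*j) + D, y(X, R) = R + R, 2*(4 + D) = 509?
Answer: -38079/2 ≈ -19040.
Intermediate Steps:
D = 501/2 (D = -4 + (½)*509 = -4 + 509/2 = 501/2 ≈ 250.50)
y(X, R) = 2*R
a(S, v) = 2*S
P(F) = (-33 + F)*(162 + F) (P(F) = (162 + F)*(-33 + F) = (-33 + F)*(162 + F))
k(j) = 501/2 + 2*j² (k(j) = (j² + j*j) + 501/2 = (j² + j²) + 501/2 = 2*j² + 501/2 = 501/2 + 2*j²)
15*P(a(10, 14)) + k(-90) = 15*(-5346 + (2*10)² + 129*(2*10)) + (501/2 + 2*(-90)²) = 15*(-5346 + 20² + 129*20) + (501/2 + 2*8100) = 15*(-5346 + 400 + 2580) + (501/2 + 16200) = 15*(-2366) + 32901/2 = -35490 + 32901/2 = -38079/2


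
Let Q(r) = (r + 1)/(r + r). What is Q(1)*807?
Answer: 807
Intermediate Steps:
Q(r) = (1 + r)/(2*r) (Q(r) = (1 + r)/((2*r)) = (1 + r)*(1/(2*r)) = (1 + r)/(2*r))
Q(1)*807 = ((½)*(1 + 1)/1)*807 = ((½)*1*2)*807 = 1*807 = 807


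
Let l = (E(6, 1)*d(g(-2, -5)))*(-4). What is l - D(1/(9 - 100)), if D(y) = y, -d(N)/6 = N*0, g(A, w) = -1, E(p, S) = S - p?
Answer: 1/91 ≈ 0.010989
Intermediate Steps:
d(N) = 0 (d(N) = -6*N*0 = -6*0 = 0)
l = 0 (l = ((1 - 1*6)*0)*(-4) = ((1 - 6)*0)*(-4) = -5*0*(-4) = 0*(-4) = 0)
l - D(1/(9 - 100)) = 0 - 1/(9 - 100) = 0 - 1/(-91) = 0 - 1*(-1/91) = 0 + 1/91 = 1/91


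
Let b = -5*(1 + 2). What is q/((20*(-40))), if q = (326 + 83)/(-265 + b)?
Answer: 409/224000 ≈ 0.0018259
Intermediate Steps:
b = -15 (b = -5*3 = -15)
q = -409/280 (q = (326 + 83)/(-265 - 15) = 409/(-280) = 409*(-1/280) = -409/280 ≈ -1.4607)
q/((20*(-40))) = -409/(280*(20*(-40))) = -409/280/(-800) = -409/280*(-1/800) = 409/224000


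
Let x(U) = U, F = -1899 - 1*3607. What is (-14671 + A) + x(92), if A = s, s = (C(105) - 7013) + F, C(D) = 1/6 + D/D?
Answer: -162581/6 ≈ -27097.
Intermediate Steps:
F = -5506 (F = -1899 - 3607 = -5506)
C(D) = 7/6 (C(D) = 1*(1/6) + 1 = 1/6 + 1 = 7/6)
s = -75107/6 (s = (7/6 - 7013) - 5506 = -42071/6 - 5506 = -75107/6 ≈ -12518.)
A = -75107/6 ≈ -12518.
(-14671 + A) + x(92) = (-14671 - 75107/6) + 92 = -163133/6 + 92 = -162581/6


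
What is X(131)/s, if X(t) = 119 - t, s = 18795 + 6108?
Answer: -4/8301 ≈ -0.00048187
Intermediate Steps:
s = 24903
X(131)/s = (119 - 1*131)/24903 = (119 - 131)*(1/24903) = -12*1/24903 = -4/8301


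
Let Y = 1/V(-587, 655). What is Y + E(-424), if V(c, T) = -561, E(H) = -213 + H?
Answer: -357358/561 ≈ -637.00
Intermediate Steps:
Y = -1/561 (Y = 1/(-561) = -1/561 ≈ -0.0017825)
Y + E(-424) = -1/561 + (-213 - 424) = -1/561 - 637 = -357358/561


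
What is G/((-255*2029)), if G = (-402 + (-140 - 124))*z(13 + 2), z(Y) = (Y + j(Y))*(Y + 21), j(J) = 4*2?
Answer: 183816/172465 ≈ 1.0658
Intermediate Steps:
j(J) = 8
z(Y) = (8 + Y)*(21 + Y) (z(Y) = (Y + 8)*(Y + 21) = (8 + Y)*(21 + Y))
G = -551448 (G = (-402 + (-140 - 124))*(168 + (13 + 2)² + 29*(13 + 2)) = (-402 - 264)*(168 + 15² + 29*15) = -666*(168 + 225 + 435) = -666*828 = -551448)
G/((-255*2029)) = -551448/((-255*2029)) = -551448/(-517395) = -551448*(-1/517395) = 183816/172465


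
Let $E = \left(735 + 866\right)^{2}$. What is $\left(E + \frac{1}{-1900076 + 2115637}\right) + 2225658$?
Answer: $\frac{1032291234900}{215561} \approx 4.7889 \cdot 10^{6}$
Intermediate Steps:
$E = 2563201$ ($E = 1601^{2} = 2563201$)
$\left(E + \frac{1}{-1900076 + 2115637}\right) + 2225658 = \left(2563201 + \frac{1}{-1900076 + 2115637}\right) + 2225658 = \left(2563201 + \frac{1}{215561}\right) + 2225658 = \frac{552526170762}{215561} + 2225658 = \frac{1032291234900}{215561}$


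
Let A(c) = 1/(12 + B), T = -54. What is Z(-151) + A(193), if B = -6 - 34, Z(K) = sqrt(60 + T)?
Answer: -1/28 + sqrt(6) ≈ 2.4138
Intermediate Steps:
Z(K) = sqrt(6) (Z(K) = sqrt(60 - 54) = sqrt(6))
B = -40
A(c) = -1/28 (A(c) = 1/(12 - 40) = 1/(-28) = -1/28)
Z(-151) + A(193) = sqrt(6) - 1/28 = -1/28 + sqrt(6)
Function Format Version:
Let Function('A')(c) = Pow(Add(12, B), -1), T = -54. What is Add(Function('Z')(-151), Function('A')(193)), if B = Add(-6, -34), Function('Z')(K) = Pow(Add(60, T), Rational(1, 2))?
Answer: Add(Rational(-1, 28), Pow(6, Rational(1, 2))) ≈ 2.4138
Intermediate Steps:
Function('Z')(K) = Pow(6, Rational(1, 2)) (Function('Z')(K) = Pow(Add(60, -54), Rational(1, 2)) = Pow(6, Rational(1, 2)))
B = -40
Function('A')(c) = Rational(-1, 28) (Function('A')(c) = Pow(Add(12, -40), -1) = Pow(-28, -1) = Rational(-1, 28))
Add(Function('Z')(-151), Function('A')(193)) = Add(Pow(6, Rational(1, 2)), Rational(-1, 28)) = Add(Rational(-1, 28), Pow(6, Rational(1, 2)))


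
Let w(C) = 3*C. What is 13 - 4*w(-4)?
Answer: 61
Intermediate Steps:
13 - 4*w(-4) = 13 - 12*(-4) = 13 - 4*(-12) = 13 + 48 = 61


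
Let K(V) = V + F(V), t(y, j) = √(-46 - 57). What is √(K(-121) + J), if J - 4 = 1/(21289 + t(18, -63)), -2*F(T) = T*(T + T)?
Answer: √((-314183061 - 14758*I*√103)/(21289 + I*√103)) ≈ 0.e-10 - 121.48*I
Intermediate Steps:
F(T) = -T² (F(T) = -T*(T + T)/2 = -T*2*T/2 = -T²)
t(y, j) = I*√103 (t(y, j) = √(-103) = I*√103)
K(V) = V - V²
J = 4 + 1/(21289 + I*√103) ≈ 4.0 - 2.2393e-8*I
√(K(-121) + J) = √(-121*(1 - 1*(-121)) + (1812907785/453221624 - I*√103/453221624)) = √(-121*(1 + 121) + (1812907785/453221624 - I*√103/453221624)) = √(-121*122 + (1812907785/453221624 - I*√103/453221624)) = √(-14762 + (1812907785/453221624 - I*√103/453221624)) = √(-6688644705703/453221624 - I*√103/453221624)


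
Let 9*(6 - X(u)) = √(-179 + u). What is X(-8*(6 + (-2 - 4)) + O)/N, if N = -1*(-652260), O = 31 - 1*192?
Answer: 1/108710 - I*√85/2935170 ≈ 9.1988e-6 - 3.1411e-6*I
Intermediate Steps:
O = -161 (O = 31 - 192 = -161)
N = 652260
X(u) = 6 - √(-179 + u)/9
X(-8*(6 + (-2 - 4)) + O)/N = (6 - √(-179 + (-8*(6 + (-2 - 4)) - 161))/9)/652260 = (6 - √(-179 + (-8*(6 - 6) - 161))/9)*(1/652260) = (6 - √(-179 + (-8*0 - 161))/9)*(1/652260) = (6 - √(-179 + (0 - 161))/9)*(1/652260) = (6 - √(-179 - 161)/9)*(1/652260) = (6 - 2*I*√85/9)*(1/652260) = 1/108710 - I*√85/2935170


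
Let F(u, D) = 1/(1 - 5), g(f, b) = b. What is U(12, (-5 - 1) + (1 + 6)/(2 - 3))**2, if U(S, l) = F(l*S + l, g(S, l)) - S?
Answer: 2401/16 ≈ 150.06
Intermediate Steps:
F(u, D) = -1/4 (F(u, D) = 1/(-4) = -1/4)
U(S, l) = -1/4 - S
U(12, (-5 - 1) + (1 + 6)/(2 - 3))**2 = (-1/4 - 1*12)**2 = (-1/4 - 12)**2 = (-49/4)**2 = 2401/16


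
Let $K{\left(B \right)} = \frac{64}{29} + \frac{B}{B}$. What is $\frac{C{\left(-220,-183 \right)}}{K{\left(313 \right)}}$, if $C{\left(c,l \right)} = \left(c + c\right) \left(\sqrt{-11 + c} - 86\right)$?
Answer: $\frac{1097360}{93} - \frac{12760 i \sqrt{231}}{93} \approx 11800.0 - 2085.3 i$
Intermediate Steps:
$K{\left(B \right)} = \frac{93}{29}$ ($K{\left(B \right)} = 64 \cdot \frac{1}{29} + 1 = \frac{64}{29} + 1 = \frac{93}{29}$)
$C{\left(c,l \right)} = 2 c \left(-86 + \sqrt{-11 + c}\right)$
$\frac{C{\left(-220,-183 \right)}}{K{\left(313 \right)}} = \frac{2 \left(-220\right) \left(-86 + \sqrt{-11 - 220}\right)}{\frac{93}{29}} = 2 \left(-220\right) \left(-86 + \sqrt{-231}\right) \frac{29}{93} = 2 \left(-220\right) \left(-86 + i \sqrt{231}\right) \frac{29}{93} = \left(37840 - 440 i \sqrt{231}\right) \frac{29}{93} = \frac{1097360}{93} - \frac{12760 i \sqrt{231}}{93}$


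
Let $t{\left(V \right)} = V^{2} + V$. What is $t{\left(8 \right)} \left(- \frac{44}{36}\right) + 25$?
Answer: $-63$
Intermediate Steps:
$t{\left(V \right)} = V + V^{2}$
$t{\left(8 \right)} \left(- \frac{44}{36}\right) + 25 = 8 \left(1 + 8\right) \left(- \frac{44}{36}\right) + 25 = 8 \cdot 9 \left(\left(-44\right) \frac{1}{36}\right) + 25 = 72 \left(- \frac{11}{9}\right) + 25 = -88 + 25 = -63$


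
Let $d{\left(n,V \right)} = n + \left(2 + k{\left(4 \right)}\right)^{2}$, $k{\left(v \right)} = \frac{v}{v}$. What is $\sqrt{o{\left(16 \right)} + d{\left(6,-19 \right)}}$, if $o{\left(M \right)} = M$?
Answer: $\sqrt{31} \approx 5.5678$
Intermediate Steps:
$k{\left(v \right)} = 1$
$d{\left(n,V \right)} = 9 + n$ ($d{\left(n,V \right)} = n + \left(2 + 1\right)^{2} = n + 3^{2} = n + 9 = 9 + n$)
$\sqrt{o{\left(16 \right)} + d{\left(6,-19 \right)}} = \sqrt{16 + \left(9 + 6\right)} = \sqrt{16 + 15} = \sqrt{31}$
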